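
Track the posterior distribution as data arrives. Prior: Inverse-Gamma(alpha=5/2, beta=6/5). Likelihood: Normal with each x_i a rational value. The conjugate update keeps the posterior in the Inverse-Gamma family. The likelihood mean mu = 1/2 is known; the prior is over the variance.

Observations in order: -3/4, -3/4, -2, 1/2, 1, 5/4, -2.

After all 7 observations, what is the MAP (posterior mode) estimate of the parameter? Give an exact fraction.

obs 1: x=-3/4 → posterior Inverse-Gamma(3, 317/160)
obs 2: x=-3/4 → posterior Inverse-Gamma(7/2, 221/80)
obs 3: x=-2 → posterior Inverse-Gamma(4, 471/80)
obs 4: x=1/2 → posterior Inverse-Gamma(9/2, 471/80)
obs 5: x=1 → posterior Inverse-Gamma(5, 481/80)
obs 6: x=5/4 → posterior Inverse-Gamma(11/2, 1007/160)
obs 7: x=-2 → posterior Inverse-Gamma(6, 1507/160)

1507/1120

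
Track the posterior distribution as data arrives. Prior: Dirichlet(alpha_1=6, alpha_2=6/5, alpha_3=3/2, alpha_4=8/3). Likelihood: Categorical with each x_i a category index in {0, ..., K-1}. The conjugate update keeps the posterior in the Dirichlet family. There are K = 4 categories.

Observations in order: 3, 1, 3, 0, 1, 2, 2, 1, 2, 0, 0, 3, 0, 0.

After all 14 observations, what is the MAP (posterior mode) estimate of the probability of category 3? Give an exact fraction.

obs 1: x=3 → posterior Dirichlet(6, 6/5, 3/2, 11/3)
obs 2: x=1 → posterior Dirichlet(6, 11/5, 3/2, 11/3)
obs 3: x=3 → posterior Dirichlet(6, 11/5, 3/2, 14/3)
obs 4: x=0 → posterior Dirichlet(7, 11/5, 3/2, 14/3)
obs 5: x=1 → posterior Dirichlet(7, 16/5, 3/2, 14/3)
obs 6: x=2 → posterior Dirichlet(7, 16/5, 5/2, 14/3)
obs 7: x=2 → posterior Dirichlet(7, 16/5, 7/2, 14/3)
obs 8: x=1 → posterior Dirichlet(7, 21/5, 7/2, 14/3)
obs 9: x=2 → posterior Dirichlet(7, 21/5, 9/2, 14/3)
obs 10: x=0 → posterior Dirichlet(8, 21/5, 9/2, 14/3)
obs 11: x=0 → posterior Dirichlet(9, 21/5, 9/2, 14/3)
obs 12: x=3 → posterior Dirichlet(9, 21/5, 9/2, 17/3)
obs 13: x=0 → posterior Dirichlet(10, 21/5, 9/2, 17/3)
obs 14: x=0 → posterior Dirichlet(11, 21/5, 9/2, 17/3)

140/641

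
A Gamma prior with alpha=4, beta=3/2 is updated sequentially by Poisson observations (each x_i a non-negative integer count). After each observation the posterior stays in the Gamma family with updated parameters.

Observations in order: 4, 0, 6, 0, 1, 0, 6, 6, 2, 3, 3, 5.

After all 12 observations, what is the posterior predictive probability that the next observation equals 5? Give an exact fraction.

obs 1: x=4 → posterior Gamma(8, 5/2)
obs 2: x=0 → posterior Gamma(8, 7/2)
obs 3: x=6 → posterior Gamma(14, 9/2)
obs 4: x=0 → posterior Gamma(14, 11/2)
obs 5: x=1 → posterior Gamma(15, 13/2)
obs 6: x=0 → posterior Gamma(15, 15/2)
obs 7: x=6 → posterior Gamma(21, 17/2)
obs 8: x=6 → posterior Gamma(27, 19/2)
obs 9: x=2 → posterior Gamma(29, 21/2)
obs 10: x=3 → posterior Gamma(32, 23/2)
obs 11: x=3 → posterior Gamma(35, 25/2)
obs 12: x=5 → posterior Gamma(40, 27/2)

62450161977263091518668691209154148799638412265956051339530790656/642554405346449353654084490059204551183696882546282250934599990349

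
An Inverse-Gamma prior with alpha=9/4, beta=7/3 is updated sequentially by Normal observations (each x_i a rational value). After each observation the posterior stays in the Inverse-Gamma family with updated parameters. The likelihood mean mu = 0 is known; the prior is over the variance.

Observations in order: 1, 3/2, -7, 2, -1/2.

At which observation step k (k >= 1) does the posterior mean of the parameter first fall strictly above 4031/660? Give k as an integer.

obs 1: x=1 → posterior Inverse-Gamma(11/4, 17/6)
obs 2: x=3/2 → posterior Inverse-Gamma(13/4, 95/24)
obs 3: x=-7 → posterior Inverse-Gamma(15/4, 683/24)
obs 4: x=2 → posterior Inverse-Gamma(17/4, 731/24)
obs 5: x=-1/2 → posterior Inverse-Gamma(19/4, 367/12)

k = 3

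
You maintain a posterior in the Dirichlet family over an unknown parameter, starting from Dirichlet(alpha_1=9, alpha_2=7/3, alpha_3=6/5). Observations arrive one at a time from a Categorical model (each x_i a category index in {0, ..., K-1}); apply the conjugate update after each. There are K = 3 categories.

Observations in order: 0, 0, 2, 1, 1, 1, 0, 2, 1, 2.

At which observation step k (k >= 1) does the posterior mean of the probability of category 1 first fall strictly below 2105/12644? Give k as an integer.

obs 1: x=0 → posterior Dirichlet(10, 7/3, 6/5)
obs 2: x=0 → posterior Dirichlet(11, 7/3, 6/5)
obs 3: x=2 → posterior Dirichlet(11, 7/3, 11/5)
obs 4: x=1 → posterior Dirichlet(11, 10/3, 11/5)
obs 5: x=1 → posterior Dirichlet(11, 13/3, 11/5)
obs 6: x=1 → posterior Dirichlet(11, 16/3, 11/5)
obs 7: x=0 → posterior Dirichlet(12, 16/3, 11/5)
obs 8: x=2 → posterior Dirichlet(12, 16/3, 16/5)
obs 9: x=1 → posterior Dirichlet(12, 19/3, 16/5)
obs 10: x=2 → posterior Dirichlet(12, 19/3, 21/5)

k = 2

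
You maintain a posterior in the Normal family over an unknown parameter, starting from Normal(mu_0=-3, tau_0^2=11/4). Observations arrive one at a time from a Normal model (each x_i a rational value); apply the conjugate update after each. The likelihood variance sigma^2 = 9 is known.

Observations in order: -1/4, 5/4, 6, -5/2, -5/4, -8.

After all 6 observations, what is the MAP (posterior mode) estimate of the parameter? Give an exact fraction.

obs 1: x=-1/4 → posterior Normal(-443/188, 99/47)
obs 2: x=5/4 → posterior Normal(-97/58, 99/58)
obs 3: x=6 → posterior Normal(-31/69, 33/23)
obs 4: x=-5/2 → posterior Normal(-117/160, 99/80)
obs 5: x=-5/4 → posterior Normal(-289/364, 99/91)
obs 6: x=-8 → posterior Normal(-641/408, 33/34)

-641/408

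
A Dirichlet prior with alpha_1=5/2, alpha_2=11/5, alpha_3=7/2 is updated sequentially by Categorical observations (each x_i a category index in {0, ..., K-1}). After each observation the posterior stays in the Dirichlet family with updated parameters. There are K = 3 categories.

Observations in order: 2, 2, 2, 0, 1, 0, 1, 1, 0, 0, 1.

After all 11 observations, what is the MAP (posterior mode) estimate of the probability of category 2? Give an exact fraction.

obs 1: x=2 → posterior Dirichlet(5/2, 11/5, 9/2)
obs 2: x=2 → posterior Dirichlet(5/2, 11/5, 11/2)
obs 3: x=2 → posterior Dirichlet(5/2, 11/5, 13/2)
obs 4: x=0 → posterior Dirichlet(7/2, 11/5, 13/2)
obs 5: x=1 → posterior Dirichlet(7/2, 16/5, 13/2)
obs 6: x=0 → posterior Dirichlet(9/2, 16/5, 13/2)
obs 7: x=1 → posterior Dirichlet(9/2, 21/5, 13/2)
obs 8: x=1 → posterior Dirichlet(9/2, 26/5, 13/2)
obs 9: x=0 → posterior Dirichlet(11/2, 26/5, 13/2)
obs 10: x=0 → posterior Dirichlet(13/2, 26/5, 13/2)
obs 11: x=1 → posterior Dirichlet(13/2, 31/5, 13/2)

55/162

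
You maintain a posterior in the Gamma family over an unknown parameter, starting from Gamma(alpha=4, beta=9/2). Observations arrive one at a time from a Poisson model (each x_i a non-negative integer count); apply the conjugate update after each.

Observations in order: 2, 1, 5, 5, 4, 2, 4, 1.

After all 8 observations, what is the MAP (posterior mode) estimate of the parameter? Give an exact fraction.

obs 1: x=2 → posterior Gamma(6, 11/2)
obs 2: x=1 → posterior Gamma(7, 13/2)
obs 3: x=5 → posterior Gamma(12, 15/2)
obs 4: x=5 → posterior Gamma(17, 17/2)
obs 5: x=4 → posterior Gamma(21, 19/2)
obs 6: x=2 → posterior Gamma(23, 21/2)
obs 7: x=4 → posterior Gamma(27, 23/2)
obs 8: x=1 → posterior Gamma(28, 25/2)

54/25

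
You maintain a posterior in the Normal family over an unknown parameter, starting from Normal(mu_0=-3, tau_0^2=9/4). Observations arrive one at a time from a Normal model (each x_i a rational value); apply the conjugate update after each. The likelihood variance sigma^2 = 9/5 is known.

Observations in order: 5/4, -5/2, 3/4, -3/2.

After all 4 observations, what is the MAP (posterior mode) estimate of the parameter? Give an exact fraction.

-11/12

obs 1: x=5/4 → posterior Normal(-23/36, 1)
obs 2: x=-5/2 → posterior Normal(-73/56, 9/14)
obs 3: x=3/4 → posterior Normal(-29/38, 9/19)
obs 4: x=-3/2 → posterior Normal(-11/12, 3/8)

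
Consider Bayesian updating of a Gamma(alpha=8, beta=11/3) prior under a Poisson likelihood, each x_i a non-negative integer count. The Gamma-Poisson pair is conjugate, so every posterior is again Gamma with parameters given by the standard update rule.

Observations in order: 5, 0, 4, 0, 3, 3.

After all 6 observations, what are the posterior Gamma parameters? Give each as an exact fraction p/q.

alpha=23, beta=29/3

obs 1: x=5 → posterior Gamma(13, 14/3)
obs 2: x=0 → posterior Gamma(13, 17/3)
obs 3: x=4 → posterior Gamma(17, 20/3)
obs 4: x=0 → posterior Gamma(17, 23/3)
obs 5: x=3 → posterior Gamma(20, 26/3)
obs 6: x=3 → posterior Gamma(23, 29/3)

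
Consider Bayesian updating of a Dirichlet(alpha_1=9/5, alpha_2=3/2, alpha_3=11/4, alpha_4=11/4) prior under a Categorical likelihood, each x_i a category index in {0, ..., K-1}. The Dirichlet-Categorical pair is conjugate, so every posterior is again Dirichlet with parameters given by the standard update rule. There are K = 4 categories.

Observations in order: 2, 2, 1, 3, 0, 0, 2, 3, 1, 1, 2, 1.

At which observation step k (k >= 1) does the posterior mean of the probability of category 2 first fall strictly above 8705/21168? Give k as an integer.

k = 2

obs 1: x=2 → posterior Dirichlet(9/5, 3/2, 15/4, 11/4)
obs 2: x=2 → posterior Dirichlet(9/5, 3/2, 19/4, 11/4)
obs 3: x=1 → posterior Dirichlet(9/5, 5/2, 19/4, 11/4)
obs 4: x=3 → posterior Dirichlet(9/5, 5/2, 19/4, 15/4)
obs 5: x=0 → posterior Dirichlet(14/5, 5/2, 19/4, 15/4)
obs 6: x=0 → posterior Dirichlet(19/5, 5/2, 19/4, 15/4)
obs 7: x=2 → posterior Dirichlet(19/5, 5/2, 23/4, 15/4)
obs 8: x=3 → posterior Dirichlet(19/5, 5/2, 23/4, 19/4)
obs 9: x=1 → posterior Dirichlet(19/5, 7/2, 23/4, 19/4)
obs 10: x=1 → posterior Dirichlet(19/5, 9/2, 23/4, 19/4)
obs 11: x=2 → posterior Dirichlet(19/5, 9/2, 27/4, 19/4)
obs 12: x=1 → posterior Dirichlet(19/5, 11/2, 27/4, 19/4)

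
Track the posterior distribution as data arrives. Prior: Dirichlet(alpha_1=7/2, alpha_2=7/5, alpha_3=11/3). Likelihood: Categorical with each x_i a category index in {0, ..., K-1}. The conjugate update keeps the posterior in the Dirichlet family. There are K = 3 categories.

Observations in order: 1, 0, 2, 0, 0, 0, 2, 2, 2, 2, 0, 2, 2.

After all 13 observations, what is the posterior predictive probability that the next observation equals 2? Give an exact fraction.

obs 1: x=1 → posterior Dirichlet(7/2, 12/5, 11/3)
obs 2: x=0 → posterior Dirichlet(9/2, 12/5, 11/3)
obs 3: x=2 → posterior Dirichlet(9/2, 12/5, 14/3)
obs 4: x=0 → posterior Dirichlet(11/2, 12/5, 14/3)
obs 5: x=0 → posterior Dirichlet(13/2, 12/5, 14/3)
obs 6: x=0 → posterior Dirichlet(15/2, 12/5, 14/3)
obs 7: x=2 → posterior Dirichlet(15/2, 12/5, 17/3)
obs 8: x=2 → posterior Dirichlet(15/2, 12/5, 20/3)
obs 9: x=2 → posterior Dirichlet(15/2, 12/5, 23/3)
obs 10: x=2 → posterior Dirichlet(15/2, 12/5, 26/3)
obs 11: x=0 → posterior Dirichlet(17/2, 12/5, 26/3)
obs 12: x=2 → posterior Dirichlet(17/2, 12/5, 29/3)
obs 13: x=2 → posterior Dirichlet(17/2, 12/5, 32/3)

320/647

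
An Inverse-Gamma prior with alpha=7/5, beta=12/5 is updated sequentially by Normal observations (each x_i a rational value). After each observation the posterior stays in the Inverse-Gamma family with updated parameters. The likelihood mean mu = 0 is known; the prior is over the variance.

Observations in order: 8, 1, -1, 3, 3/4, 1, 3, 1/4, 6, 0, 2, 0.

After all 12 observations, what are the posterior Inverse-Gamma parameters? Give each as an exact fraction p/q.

obs 1: x=8 → posterior Inverse-Gamma(19/10, 172/5)
obs 2: x=1 → posterior Inverse-Gamma(12/5, 349/10)
obs 3: x=-1 → posterior Inverse-Gamma(29/10, 177/5)
obs 4: x=3 → posterior Inverse-Gamma(17/5, 399/10)
obs 5: x=3/4 → posterior Inverse-Gamma(39/10, 6429/160)
obs 6: x=1 → posterior Inverse-Gamma(22/5, 6509/160)
obs 7: x=3 → posterior Inverse-Gamma(49/10, 7229/160)
obs 8: x=1/4 → posterior Inverse-Gamma(27/5, 3617/80)
obs 9: x=6 → posterior Inverse-Gamma(59/10, 5057/80)
obs 10: x=0 → posterior Inverse-Gamma(32/5, 5057/80)
obs 11: x=2 → posterior Inverse-Gamma(69/10, 5217/80)
obs 12: x=0 → posterior Inverse-Gamma(37/5, 5217/80)

alpha=37/5, beta=5217/80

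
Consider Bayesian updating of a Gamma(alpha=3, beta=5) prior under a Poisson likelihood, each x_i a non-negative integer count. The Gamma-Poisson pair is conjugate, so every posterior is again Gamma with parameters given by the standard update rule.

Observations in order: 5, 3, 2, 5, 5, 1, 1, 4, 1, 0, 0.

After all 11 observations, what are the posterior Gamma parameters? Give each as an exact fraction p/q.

alpha=30, beta=16

obs 1: x=5 → posterior Gamma(8, 6)
obs 2: x=3 → posterior Gamma(11, 7)
obs 3: x=2 → posterior Gamma(13, 8)
obs 4: x=5 → posterior Gamma(18, 9)
obs 5: x=5 → posterior Gamma(23, 10)
obs 6: x=1 → posterior Gamma(24, 11)
obs 7: x=1 → posterior Gamma(25, 12)
obs 8: x=4 → posterior Gamma(29, 13)
obs 9: x=1 → posterior Gamma(30, 14)
obs 10: x=0 → posterior Gamma(30, 15)
obs 11: x=0 → posterior Gamma(30, 16)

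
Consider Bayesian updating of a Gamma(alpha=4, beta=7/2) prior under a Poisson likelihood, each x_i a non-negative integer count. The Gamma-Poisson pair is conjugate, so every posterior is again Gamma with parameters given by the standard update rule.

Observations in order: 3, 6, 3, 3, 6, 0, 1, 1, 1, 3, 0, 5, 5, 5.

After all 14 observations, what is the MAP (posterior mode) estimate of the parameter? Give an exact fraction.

obs 1: x=3 → posterior Gamma(7, 9/2)
obs 2: x=6 → posterior Gamma(13, 11/2)
obs 3: x=3 → posterior Gamma(16, 13/2)
obs 4: x=3 → posterior Gamma(19, 15/2)
obs 5: x=6 → posterior Gamma(25, 17/2)
obs 6: x=0 → posterior Gamma(25, 19/2)
obs 7: x=1 → posterior Gamma(26, 21/2)
obs 8: x=1 → posterior Gamma(27, 23/2)
obs 9: x=1 → posterior Gamma(28, 25/2)
obs 10: x=3 → posterior Gamma(31, 27/2)
obs 11: x=0 → posterior Gamma(31, 29/2)
obs 12: x=5 → posterior Gamma(36, 31/2)
obs 13: x=5 → posterior Gamma(41, 33/2)
obs 14: x=5 → posterior Gamma(46, 35/2)

18/7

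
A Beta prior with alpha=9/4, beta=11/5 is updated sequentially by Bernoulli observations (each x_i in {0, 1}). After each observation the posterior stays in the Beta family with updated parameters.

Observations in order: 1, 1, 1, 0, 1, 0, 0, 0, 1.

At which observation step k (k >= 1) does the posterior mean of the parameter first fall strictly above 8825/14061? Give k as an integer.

obs 1: x=1 → posterior Beta(13/4, 11/5)
obs 2: x=1 → posterior Beta(17/4, 11/5)
obs 3: x=1 → posterior Beta(21/4, 11/5)
obs 4: x=0 → posterior Beta(21/4, 16/5)
obs 5: x=1 → posterior Beta(25/4, 16/5)
obs 6: x=0 → posterior Beta(25/4, 21/5)
obs 7: x=0 → posterior Beta(25/4, 26/5)
obs 8: x=0 → posterior Beta(25/4, 31/5)
obs 9: x=1 → posterior Beta(29/4, 31/5)

k = 2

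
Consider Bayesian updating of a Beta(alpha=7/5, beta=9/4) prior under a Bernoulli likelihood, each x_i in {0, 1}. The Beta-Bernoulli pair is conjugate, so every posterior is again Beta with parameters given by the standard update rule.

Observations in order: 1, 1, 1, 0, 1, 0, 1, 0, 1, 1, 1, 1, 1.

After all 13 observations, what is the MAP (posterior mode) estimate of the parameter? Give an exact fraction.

obs 1: x=1 → posterior Beta(12/5, 9/4)
obs 2: x=1 → posterior Beta(17/5, 9/4)
obs 3: x=1 → posterior Beta(22/5, 9/4)
obs 4: x=0 → posterior Beta(22/5, 13/4)
obs 5: x=1 → posterior Beta(27/5, 13/4)
obs 6: x=0 → posterior Beta(27/5, 17/4)
obs 7: x=1 → posterior Beta(32/5, 17/4)
obs 8: x=0 → posterior Beta(32/5, 21/4)
obs 9: x=1 → posterior Beta(37/5, 21/4)
obs 10: x=1 → posterior Beta(42/5, 21/4)
obs 11: x=1 → posterior Beta(47/5, 21/4)
obs 12: x=1 → posterior Beta(52/5, 21/4)
obs 13: x=1 → posterior Beta(57/5, 21/4)

208/293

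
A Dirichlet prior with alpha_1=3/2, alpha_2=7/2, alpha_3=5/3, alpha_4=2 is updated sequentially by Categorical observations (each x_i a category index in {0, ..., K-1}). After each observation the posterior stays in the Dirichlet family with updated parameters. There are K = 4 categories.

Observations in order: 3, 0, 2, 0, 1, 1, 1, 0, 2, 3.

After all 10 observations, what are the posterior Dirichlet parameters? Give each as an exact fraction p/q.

obs 1: x=3 → posterior Dirichlet(3/2, 7/2, 5/3, 3)
obs 2: x=0 → posterior Dirichlet(5/2, 7/2, 5/3, 3)
obs 3: x=2 → posterior Dirichlet(5/2, 7/2, 8/3, 3)
obs 4: x=0 → posterior Dirichlet(7/2, 7/2, 8/3, 3)
obs 5: x=1 → posterior Dirichlet(7/2, 9/2, 8/3, 3)
obs 6: x=1 → posterior Dirichlet(7/2, 11/2, 8/3, 3)
obs 7: x=1 → posterior Dirichlet(7/2, 13/2, 8/3, 3)
obs 8: x=0 → posterior Dirichlet(9/2, 13/2, 8/3, 3)
obs 9: x=2 → posterior Dirichlet(9/2, 13/2, 11/3, 3)
obs 10: x=3 → posterior Dirichlet(9/2, 13/2, 11/3, 4)

alpha_1=9/2, alpha_2=13/2, alpha_3=11/3, alpha_4=4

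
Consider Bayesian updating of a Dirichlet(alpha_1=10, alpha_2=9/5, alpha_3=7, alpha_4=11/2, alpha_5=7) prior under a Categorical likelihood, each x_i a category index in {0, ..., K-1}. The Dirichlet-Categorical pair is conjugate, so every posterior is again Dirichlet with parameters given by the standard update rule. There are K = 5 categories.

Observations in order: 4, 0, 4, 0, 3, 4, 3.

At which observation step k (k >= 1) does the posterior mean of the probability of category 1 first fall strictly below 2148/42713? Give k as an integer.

obs 1: x=4 → posterior Dirichlet(10, 9/5, 7, 11/2, 8)
obs 2: x=0 → posterior Dirichlet(11, 9/5, 7, 11/2, 8)
obs 3: x=4 → posterior Dirichlet(11, 9/5, 7, 11/2, 9)
obs 4: x=0 → posterior Dirichlet(12, 9/5, 7, 11/2, 9)
obs 5: x=3 → posterior Dirichlet(12, 9/5, 7, 13/2, 9)
obs 6: x=4 → posterior Dirichlet(12, 9/5, 7, 13/2, 10)
obs 7: x=3 → posterior Dirichlet(12, 9/5, 7, 15/2, 10)

k = 5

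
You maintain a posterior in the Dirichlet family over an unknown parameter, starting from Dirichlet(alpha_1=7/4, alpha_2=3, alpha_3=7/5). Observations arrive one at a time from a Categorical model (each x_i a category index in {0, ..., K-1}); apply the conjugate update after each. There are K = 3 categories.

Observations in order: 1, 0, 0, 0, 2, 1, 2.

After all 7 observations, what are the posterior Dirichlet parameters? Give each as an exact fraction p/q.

alpha_1=19/4, alpha_2=5, alpha_3=17/5

obs 1: x=1 → posterior Dirichlet(7/4, 4, 7/5)
obs 2: x=0 → posterior Dirichlet(11/4, 4, 7/5)
obs 3: x=0 → posterior Dirichlet(15/4, 4, 7/5)
obs 4: x=0 → posterior Dirichlet(19/4, 4, 7/5)
obs 5: x=2 → posterior Dirichlet(19/4, 4, 12/5)
obs 6: x=1 → posterior Dirichlet(19/4, 5, 12/5)
obs 7: x=2 → posterior Dirichlet(19/4, 5, 17/5)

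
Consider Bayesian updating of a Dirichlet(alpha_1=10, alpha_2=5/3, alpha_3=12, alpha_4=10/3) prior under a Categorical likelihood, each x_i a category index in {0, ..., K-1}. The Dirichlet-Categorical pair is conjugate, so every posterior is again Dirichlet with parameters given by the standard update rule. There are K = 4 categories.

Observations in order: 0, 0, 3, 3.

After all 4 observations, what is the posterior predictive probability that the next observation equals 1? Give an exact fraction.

5/93

obs 1: x=0 → posterior Dirichlet(11, 5/3, 12, 10/3)
obs 2: x=0 → posterior Dirichlet(12, 5/3, 12, 10/3)
obs 3: x=3 → posterior Dirichlet(12, 5/3, 12, 13/3)
obs 4: x=3 → posterior Dirichlet(12, 5/3, 12, 16/3)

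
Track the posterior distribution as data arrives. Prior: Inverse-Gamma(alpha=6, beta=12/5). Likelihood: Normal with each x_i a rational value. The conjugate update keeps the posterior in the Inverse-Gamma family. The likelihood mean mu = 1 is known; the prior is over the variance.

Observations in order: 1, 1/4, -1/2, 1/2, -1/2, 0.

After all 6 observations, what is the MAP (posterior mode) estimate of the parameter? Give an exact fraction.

obs 1: x=1 → posterior Inverse-Gamma(13/2, 12/5)
obs 2: x=1/4 → posterior Inverse-Gamma(7, 429/160)
obs 3: x=-1/2 → posterior Inverse-Gamma(15/2, 609/160)
obs 4: x=1/2 → posterior Inverse-Gamma(8, 629/160)
obs 5: x=-1/2 → posterior Inverse-Gamma(17/2, 809/160)
obs 6: x=0 → posterior Inverse-Gamma(9, 889/160)

889/1600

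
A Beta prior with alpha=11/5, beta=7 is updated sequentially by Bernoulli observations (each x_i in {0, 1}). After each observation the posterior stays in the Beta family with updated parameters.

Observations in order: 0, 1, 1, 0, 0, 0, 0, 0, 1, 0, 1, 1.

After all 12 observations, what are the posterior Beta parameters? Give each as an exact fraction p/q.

alpha=36/5, beta=14

obs 1: x=0 → posterior Beta(11/5, 8)
obs 2: x=1 → posterior Beta(16/5, 8)
obs 3: x=1 → posterior Beta(21/5, 8)
obs 4: x=0 → posterior Beta(21/5, 9)
obs 5: x=0 → posterior Beta(21/5, 10)
obs 6: x=0 → posterior Beta(21/5, 11)
obs 7: x=0 → posterior Beta(21/5, 12)
obs 8: x=0 → posterior Beta(21/5, 13)
obs 9: x=1 → posterior Beta(26/5, 13)
obs 10: x=0 → posterior Beta(26/5, 14)
obs 11: x=1 → posterior Beta(31/5, 14)
obs 12: x=1 → posterior Beta(36/5, 14)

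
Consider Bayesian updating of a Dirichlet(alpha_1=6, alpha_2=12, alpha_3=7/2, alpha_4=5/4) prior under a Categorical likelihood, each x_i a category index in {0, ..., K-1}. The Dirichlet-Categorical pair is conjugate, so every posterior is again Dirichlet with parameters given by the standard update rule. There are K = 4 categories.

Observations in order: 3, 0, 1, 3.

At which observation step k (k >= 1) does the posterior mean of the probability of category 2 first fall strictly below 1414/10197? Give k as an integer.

obs 1: x=3 → posterior Dirichlet(6, 12, 7/2, 9/4)
obs 2: x=0 → posterior Dirichlet(7, 12, 7/2, 9/4)
obs 3: x=1 → posterior Dirichlet(7, 13, 7/2, 9/4)
obs 4: x=3 → posterior Dirichlet(7, 13, 7/2, 13/4)

k = 3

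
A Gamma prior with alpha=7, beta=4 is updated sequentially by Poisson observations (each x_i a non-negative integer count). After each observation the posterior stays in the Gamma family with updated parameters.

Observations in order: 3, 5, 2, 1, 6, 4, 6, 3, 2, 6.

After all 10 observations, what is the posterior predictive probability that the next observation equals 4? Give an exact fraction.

obs 1: x=3 → posterior Gamma(10, 5)
obs 2: x=5 → posterior Gamma(15, 6)
obs 3: x=2 → posterior Gamma(17, 7)
obs 4: x=1 → posterior Gamma(18, 8)
obs 5: x=6 → posterior Gamma(24, 9)
obs 6: x=4 → posterior Gamma(28, 10)
obs 7: x=6 → posterior Gamma(34, 11)
obs 8: x=3 → posterior Gamma(37, 12)
obs 9: x=2 → posterior Gamma(39, 13)
obs 10: x=6 → posterior Gamma(45, 14)

16279733485441546253520741505790301191430192375189733376/94462444476155494356060415839237975887954235076904296875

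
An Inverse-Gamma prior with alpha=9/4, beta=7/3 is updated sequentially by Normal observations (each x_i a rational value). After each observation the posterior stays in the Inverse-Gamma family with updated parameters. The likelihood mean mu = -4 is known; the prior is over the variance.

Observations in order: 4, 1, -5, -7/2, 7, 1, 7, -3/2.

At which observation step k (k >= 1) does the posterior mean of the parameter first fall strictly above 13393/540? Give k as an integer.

obs 1: x=4 → posterior Inverse-Gamma(11/4, 103/3)
obs 2: x=1 → posterior Inverse-Gamma(13/4, 281/6)
obs 3: x=-5 → posterior Inverse-Gamma(15/4, 142/3)
obs 4: x=-7/2 → posterior Inverse-Gamma(17/4, 1139/24)
obs 5: x=7 → posterior Inverse-Gamma(19/4, 2591/24)
obs 6: x=1 → posterior Inverse-Gamma(21/4, 2891/24)
obs 7: x=7 → posterior Inverse-Gamma(23/4, 4343/24)
obs 8: x=-3/2 → posterior Inverse-Gamma(25/4, 2209/12)

k = 5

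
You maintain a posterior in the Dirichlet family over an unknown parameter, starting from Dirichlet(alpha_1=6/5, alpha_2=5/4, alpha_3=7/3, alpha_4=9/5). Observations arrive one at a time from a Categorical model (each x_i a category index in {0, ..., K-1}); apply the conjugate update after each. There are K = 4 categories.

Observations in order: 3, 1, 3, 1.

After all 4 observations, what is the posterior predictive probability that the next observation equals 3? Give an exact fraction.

obs 1: x=3 → posterior Dirichlet(6/5, 5/4, 7/3, 14/5)
obs 2: x=1 → posterior Dirichlet(6/5, 9/4, 7/3, 14/5)
obs 3: x=3 → posterior Dirichlet(6/5, 9/4, 7/3, 19/5)
obs 4: x=1 → posterior Dirichlet(6/5, 13/4, 7/3, 19/5)

228/635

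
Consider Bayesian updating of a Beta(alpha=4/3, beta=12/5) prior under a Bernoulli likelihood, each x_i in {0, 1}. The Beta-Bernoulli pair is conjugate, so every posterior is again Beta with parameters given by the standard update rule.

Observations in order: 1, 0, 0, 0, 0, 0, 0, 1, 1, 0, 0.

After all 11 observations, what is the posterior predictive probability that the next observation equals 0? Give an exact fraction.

12/17

obs 1: x=1 → posterior Beta(7/3, 12/5)
obs 2: x=0 → posterior Beta(7/3, 17/5)
obs 3: x=0 → posterior Beta(7/3, 22/5)
obs 4: x=0 → posterior Beta(7/3, 27/5)
obs 5: x=0 → posterior Beta(7/3, 32/5)
obs 6: x=0 → posterior Beta(7/3, 37/5)
obs 7: x=0 → posterior Beta(7/3, 42/5)
obs 8: x=1 → posterior Beta(10/3, 42/5)
obs 9: x=1 → posterior Beta(13/3, 42/5)
obs 10: x=0 → posterior Beta(13/3, 47/5)
obs 11: x=0 → posterior Beta(13/3, 52/5)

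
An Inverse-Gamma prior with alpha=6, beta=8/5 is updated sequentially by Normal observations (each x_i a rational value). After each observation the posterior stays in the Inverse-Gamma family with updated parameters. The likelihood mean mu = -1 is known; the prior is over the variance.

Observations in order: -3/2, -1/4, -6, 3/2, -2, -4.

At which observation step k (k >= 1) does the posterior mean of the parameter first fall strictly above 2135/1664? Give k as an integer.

obs 1: x=-3/2 → posterior Inverse-Gamma(13/2, 69/40)
obs 2: x=-1/4 → posterior Inverse-Gamma(7, 321/160)
obs 3: x=-6 → posterior Inverse-Gamma(15/2, 2321/160)
obs 4: x=3/2 → posterior Inverse-Gamma(8, 2821/160)
obs 5: x=-2 → posterior Inverse-Gamma(17/2, 2901/160)
obs 6: x=-4 → posterior Inverse-Gamma(9, 3621/160)

k = 3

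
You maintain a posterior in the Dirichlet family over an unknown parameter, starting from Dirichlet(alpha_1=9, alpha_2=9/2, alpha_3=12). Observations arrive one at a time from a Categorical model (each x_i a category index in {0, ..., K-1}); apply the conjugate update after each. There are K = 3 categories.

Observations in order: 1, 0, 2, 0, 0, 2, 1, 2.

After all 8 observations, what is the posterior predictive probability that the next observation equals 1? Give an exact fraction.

13/67

obs 1: x=1 → posterior Dirichlet(9, 11/2, 12)
obs 2: x=0 → posterior Dirichlet(10, 11/2, 12)
obs 3: x=2 → posterior Dirichlet(10, 11/2, 13)
obs 4: x=0 → posterior Dirichlet(11, 11/2, 13)
obs 5: x=0 → posterior Dirichlet(12, 11/2, 13)
obs 6: x=2 → posterior Dirichlet(12, 11/2, 14)
obs 7: x=1 → posterior Dirichlet(12, 13/2, 14)
obs 8: x=2 → posterior Dirichlet(12, 13/2, 15)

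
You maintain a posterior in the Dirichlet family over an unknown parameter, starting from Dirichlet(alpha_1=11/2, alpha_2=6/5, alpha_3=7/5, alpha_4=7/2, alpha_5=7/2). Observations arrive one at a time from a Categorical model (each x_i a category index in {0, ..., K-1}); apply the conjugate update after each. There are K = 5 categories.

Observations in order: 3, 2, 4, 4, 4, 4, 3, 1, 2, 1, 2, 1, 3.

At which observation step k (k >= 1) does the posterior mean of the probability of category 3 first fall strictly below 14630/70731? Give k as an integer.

k = 12

obs 1: x=3 → posterior Dirichlet(11/2, 6/5, 7/5, 9/2, 7/2)
obs 2: x=2 → posterior Dirichlet(11/2, 6/5, 12/5, 9/2, 7/2)
obs 3: x=4 → posterior Dirichlet(11/2, 6/5, 12/5, 9/2, 9/2)
obs 4: x=4 → posterior Dirichlet(11/2, 6/5, 12/5, 9/2, 11/2)
obs 5: x=4 → posterior Dirichlet(11/2, 6/5, 12/5, 9/2, 13/2)
obs 6: x=4 → posterior Dirichlet(11/2, 6/5, 12/5, 9/2, 15/2)
obs 7: x=3 → posterior Dirichlet(11/2, 6/5, 12/5, 11/2, 15/2)
obs 8: x=1 → posterior Dirichlet(11/2, 11/5, 12/5, 11/2, 15/2)
obs 9: x=2 → posterior Dirichlet(11/2, 11/5, 17/5, 11/2, 15/2)
obs 10: x=1 → posterior Dirichlet(11/2, 16/5, 17/5, 11/2, 15/2)
obs 11: x=2 → posterior Dirichlet(11/2, 16/5, 22/5, 11/2, 15/2)
obs 12: x=1 → posterior Dirichlet(11/2, 21/5, 22/5, 11/2, 15/2)
obs 13: x=3 → posterior Dirichlet(11/2, 21/5, 22/5, 13/2, 15/2)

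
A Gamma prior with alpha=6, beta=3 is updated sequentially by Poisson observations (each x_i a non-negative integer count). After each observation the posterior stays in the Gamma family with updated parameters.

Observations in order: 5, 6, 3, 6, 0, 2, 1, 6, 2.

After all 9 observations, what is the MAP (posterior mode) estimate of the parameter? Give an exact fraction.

3

obs 1: x=5 → posterior Gamma(11, 4)
obs 2: x=6 → posterior Gamma(17, 5)
obs 3: x=3 → posterior Gamma(20, 6)
obs 4: x=6 → posterior Gamma(26, 7)
obs 5: x=0 → posterior Gamma(26, 8)
obs 6: x=2 → posterior Gamma(28, 9)
obs 7: x=1 → posterior Gamma(29, 10)
obs 8: x=6 → posterior Gamma(35, 11)
obs 9: x=2 → posterior Gamma(37, 12)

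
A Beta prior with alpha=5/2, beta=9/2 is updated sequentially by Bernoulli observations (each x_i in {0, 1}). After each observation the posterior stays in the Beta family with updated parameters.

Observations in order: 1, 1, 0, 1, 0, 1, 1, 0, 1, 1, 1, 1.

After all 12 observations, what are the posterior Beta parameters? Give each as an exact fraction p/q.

obs 1: x=1 → posterior Beta(7/2, 9/2)
obs 2: x=1 → posterior Beta(9/2, 9/2)
obs 3: x=0 → posterior Beta(9/2, 11/2)
obs 4: x=1 → posterior Beta(11/2, 11/2)
obs 5: x=0 → posterior Beta(11/2, 13/2)
obs 6: x=1 → posterior Beta(13/2, 13/2)
obs 7: x=1 → posterior Beta(15/2, 13/2)
obs 8: x=0 → posterior Beta(15/2, 15/2)
obs 9: x=1 → posterior Beta(17/2, 15/2)
obs 10: x=1 → posterior Beta(19/2, 15/2)
obs 11: x=1 → posterior Beta(21/2, 15/2)
obs 12: x=1 → posterior Beta(23/2, 15/2)

alpha=23/2, beta=15/2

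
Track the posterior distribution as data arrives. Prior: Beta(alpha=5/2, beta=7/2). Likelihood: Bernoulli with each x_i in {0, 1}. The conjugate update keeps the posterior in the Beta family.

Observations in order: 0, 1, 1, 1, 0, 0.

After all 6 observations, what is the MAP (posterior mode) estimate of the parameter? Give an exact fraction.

9/20

obs 1: x=0 → posterior Beta(5/2, 9/2)
obs 2: x=1 → posterior Beta(7/2, 9/2)
obs 3: x=1 → posterior Beta(9/2, 9/2)
obs 4: x=1 → posterior Beta(11/2, 9/2)
obs 5: x=0 → posterior Beta(11/2, 11/2)
obs 6: x=0 → posterior Beta(11/2, 13/2)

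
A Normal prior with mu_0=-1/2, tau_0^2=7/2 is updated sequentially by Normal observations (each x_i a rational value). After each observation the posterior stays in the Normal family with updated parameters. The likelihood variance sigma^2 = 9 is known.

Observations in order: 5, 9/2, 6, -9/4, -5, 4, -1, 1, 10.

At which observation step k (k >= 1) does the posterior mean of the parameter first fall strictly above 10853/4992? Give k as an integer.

k = 3

obs 1: x=5 → posterior Normal(26/25, 63/25)
obs 2: x=9/2 → posterior Normal(115/64, 63/32)
obs 3: x=6 → posterior Normal(199/78, 21/13)
obs 4: x=-9/4 → posterior Normal(335/184, 63/46)
obs 5: x=-5 → posterior Normal(195/212, 63/53)
obs 6: x=4 → posterior Normal(307/240, 21/20)
obs 7: x=-1 → posterior Normal(279/268, 63/67)
obs 8: x=1 → posterior Normal(307/296, 63/74)
obs 9: x=10 → posterior Normal(587/324, 7/9)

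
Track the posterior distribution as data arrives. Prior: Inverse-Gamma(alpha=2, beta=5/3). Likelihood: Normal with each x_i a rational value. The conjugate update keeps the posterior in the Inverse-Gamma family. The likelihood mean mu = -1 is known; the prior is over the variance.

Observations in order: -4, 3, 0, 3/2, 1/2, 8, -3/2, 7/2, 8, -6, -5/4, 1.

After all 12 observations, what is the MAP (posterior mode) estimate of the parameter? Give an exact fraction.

11971/864

obs 1: x=-4 → posterior Inverse-Gamma(5/2, 37/6)
obs 2: x=3 → posterior Inverse-Gamma(3, 85/6)
obs 3: x=0 → posterior Inverse-Gamma(7/2, 44/3)
obs 4: x=3/2 → posterior Inverse-Gamma(4, 427/24)
obs 5: x=1/2 → posterior Inverse-Gamma(9/2, 227/12)
obs 6: x=8 → posterior Inverse-Gamma(5, 713/12)
obs 7: x=-3/2 → posterior Inverse-Gamma(11/2, 1429/24)
obs 8: x=7/2 → posterior Inverse-Gamma(6, 209/3)
obs 9: x=8 → posterior Inverse-Gamma(13/2, 661/6)
obs 10: x=-6 → posterior Inverse-Gamma(7, 368/3)
obs 11: x=-5/4 → posterior Inverse-Gamma(15/2, 11779/96)
obs 12: x=1 → posterior Inverse-Gamma(8, 11971/96)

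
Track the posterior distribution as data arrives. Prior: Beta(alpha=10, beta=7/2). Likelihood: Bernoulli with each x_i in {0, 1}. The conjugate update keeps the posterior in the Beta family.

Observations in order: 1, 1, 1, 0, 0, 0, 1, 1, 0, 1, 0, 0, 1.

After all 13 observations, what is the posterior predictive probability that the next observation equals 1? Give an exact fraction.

34/53

obs 1: x=1 → posterior Beta(11, 7/2)
obs 2: x=1 → posterior Beta(12, 7/2)
obs 3: x=1 → posterior Beta(13, 7/2)
obs 4: x=0 → posterior Beta(13, 9/2)
obs 5: x=0 → posterior Beta(13, 11/2)
obs 6: x=0 → posterior Beta(13, 13/2)
obs 7: x=1 → posterior Beta(14, 13/2)
obs 8: x=1 → posterior Beta(15, 13/2)
obs 9: x=0 → posterior Beta(15, 15/2)
obs 10: x=1 → posterior Beta(16, 15/2)
obs 11: x=0 → posterior Beta(16, 17/2)
obs 12: x=0 → posterior Beta(16, 19/2)
obs 13: x=1 → posterior Beta(17, 19/2)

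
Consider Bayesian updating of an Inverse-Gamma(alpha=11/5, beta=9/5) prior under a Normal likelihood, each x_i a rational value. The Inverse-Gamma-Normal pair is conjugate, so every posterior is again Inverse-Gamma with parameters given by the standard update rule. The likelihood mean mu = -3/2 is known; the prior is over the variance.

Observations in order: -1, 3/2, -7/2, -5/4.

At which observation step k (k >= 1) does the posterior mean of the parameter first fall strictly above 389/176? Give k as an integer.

k = 2

obs 1: x=-1 → posterior Inverse-Gamma(27/10, 77/40)
obs 2: x=3/2 → posterior Inverse-Gamma(16/5, 257/40)
obs 3: x=-7/2 → posterior Inverse-Gamma(37/10, 337/40)
obs 4: x=-5/4 → posterior Inverse-Gamma(21/5, 1353/160)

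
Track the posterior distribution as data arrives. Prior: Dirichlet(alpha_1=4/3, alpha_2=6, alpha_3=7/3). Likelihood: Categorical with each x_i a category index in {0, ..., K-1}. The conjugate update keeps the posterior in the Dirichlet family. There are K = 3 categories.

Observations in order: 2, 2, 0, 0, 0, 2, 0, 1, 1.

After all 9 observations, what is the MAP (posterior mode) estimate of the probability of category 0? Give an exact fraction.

13/47

obs 1: x=2 → posterior Dirichlet(4/3, 6, 10/3)
obs 2: x=2 → posterior Dirichlet(4/3, 6, 13/3)
obs 3: x=0 → posterior Dirichlet(7/3, 6, 13/3)
obs 4: x=0 → posterior Dirichlet(10/3, 6, 13/3)
obs 5: x=0 → posterior Dirichlet(13/3, 6, 13/3)
obs 6: x=2 → posterior Dirichlet(13/3, 6, 16/3)
obs 7: x=0 → posterior Dirichlet(16/3, 6, 16/3)
obs 8: x=1 → posterior Dirichlet(16/3, 7, 16/3)
obs 9: x=1 → posterior Dirichlet(16/3, 8, 16/3)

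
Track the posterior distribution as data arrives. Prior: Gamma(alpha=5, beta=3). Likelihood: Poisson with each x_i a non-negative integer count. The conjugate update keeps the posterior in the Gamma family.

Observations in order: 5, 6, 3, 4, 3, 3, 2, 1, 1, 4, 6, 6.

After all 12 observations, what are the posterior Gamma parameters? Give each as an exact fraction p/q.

alpha=49, beta=15

obs 1: x=5 → posterior Gamma(10, 4)
obs 2: x=6 → posterior Gamma(16, 5)
obs 3: x=3 → posterior Gamma(19, 6)
obs 4: x=4 → posterior Gamma(23, 7)
obs 5: x=3 → posterior Gamma(26, 8)
obs 6: x=3 → posterior Gamma(29, 9)
obs 7: x=2 → posterior Gamma(31, 10)
obs 8: x=1 → posterior Gamma(32, 11)
obs 9: x=1 → posterior Gamma(33, 12)
obs 10: x=4 → posterior Gamma(37, 13)
obs 11: x=6 → posterior Gamma(43, 14)
obs 12: x=6 → posterior Gamma(49, 15)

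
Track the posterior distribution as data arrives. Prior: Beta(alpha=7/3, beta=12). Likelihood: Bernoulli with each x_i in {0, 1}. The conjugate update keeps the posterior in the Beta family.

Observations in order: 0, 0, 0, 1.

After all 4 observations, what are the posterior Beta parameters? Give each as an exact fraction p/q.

obs 1: x=0 → posterior Beta(7/3, 13)
obs 2: x=0 → posterior Beta(7/3, 14)
obs 3: x=0 → posterior Beta(7/3, 15)
obs 4: x=1 → posterior Beta(10/3, 15)

alpha=10/3, beta=15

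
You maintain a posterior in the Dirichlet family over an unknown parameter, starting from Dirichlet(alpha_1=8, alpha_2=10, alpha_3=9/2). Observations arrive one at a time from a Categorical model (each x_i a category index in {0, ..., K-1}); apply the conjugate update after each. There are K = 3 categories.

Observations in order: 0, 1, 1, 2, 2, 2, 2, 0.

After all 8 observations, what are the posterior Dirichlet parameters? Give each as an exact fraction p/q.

obs 1: x=0 → posterior Dirichlet(9, 10, 9/2)
obs 2: x=1 → posterior Dirichlet(9, 11, 9/2)
obs 3: x=1 → posterior Dirichlet(9, 12, 9/2)
obs 4: x=2 → posterior Dirichlet(9, 12, 11/2)
obs 5: x=2 → posterior Dirichlet(9, 12, 13/2)
obs 6: x=2 → posterior Dirichlet(9, 12, 15/2)
obs 7: x=2 → posterior Dirichlet(9, 12, 17/2)
obs 8: x=0 → posterior Dirichlet(10, 12, 17/2)

alpha_1=10, alpha_2=12, alpha_3=17/2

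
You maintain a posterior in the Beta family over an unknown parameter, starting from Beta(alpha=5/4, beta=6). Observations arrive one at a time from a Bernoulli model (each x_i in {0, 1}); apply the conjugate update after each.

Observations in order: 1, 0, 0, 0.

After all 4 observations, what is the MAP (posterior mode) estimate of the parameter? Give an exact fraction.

obs 1: x=1 → posterior Beta(9/4, 6)
obs 2: x=0 → posterior Beta(9/4, 7)
obs 3: x=0 → posterior Beta(9/4, 8)
obs 4: x=0 → posterior Beta(9/4, 9)

5/37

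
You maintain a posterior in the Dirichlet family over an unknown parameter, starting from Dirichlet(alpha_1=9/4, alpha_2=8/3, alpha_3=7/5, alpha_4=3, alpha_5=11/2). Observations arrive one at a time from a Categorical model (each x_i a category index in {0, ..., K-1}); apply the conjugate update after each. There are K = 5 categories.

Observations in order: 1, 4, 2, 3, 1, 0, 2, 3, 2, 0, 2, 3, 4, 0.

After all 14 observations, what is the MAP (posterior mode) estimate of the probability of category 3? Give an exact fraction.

obs 1: x=1 → posterior Dirichlet(9/4, 11/3, 7/5, 3, 11/2)
obs 2: x=4 → posterior Dirichlet(9/4, 11/3, 7/5, 3, 13/2)
obs 3: x=2 → posterior Dirichlet(9/4, 11/3, 12/5, 3, 13/2)
obs 4: x=3 → posterior Dirichlet(9/4, 11/3, 12/5, 4, 13/2)
obs 5: x=1 → posterior Dirichlet(9/4, 14/3, 12/5, 4, 13/2)
obs 6: x=0 → posterior Dirichlet(13/4, 14/3, 12/5, 4, 13/2)
obs 7: x=2 → posterior Dirichlet(13/4, 14/3, 17/5, 4, 13/2)
obs 8: x=3 → posterior Dirichlet(13/4, 14/3, 17/5, 5, 13/2)
obs 9: x=2 → posterior Dirichlet(13/4, 14/3, 22/5, 5, 13/2)
obs 10: x=0 → posterior Dirichlet(17/4, 14/3, 22/5, 5, 13/2)
obs 11: x=2 → posterior Dirichlet(17/4, 14/3, 27/5, 5, 13/2)
obs 12: x=3 → posterior Dirichlet(17/4, 14/3, 27/5, 6, 13/2)
obs 13: x=4 → posterior Dirichlet(17/4, 14/3, 27/5, 6, 15/2)
obs 14: x=0 → posterior Dirichlet(21/4, 14/3, 27/5, 6, 15/2)

300/1429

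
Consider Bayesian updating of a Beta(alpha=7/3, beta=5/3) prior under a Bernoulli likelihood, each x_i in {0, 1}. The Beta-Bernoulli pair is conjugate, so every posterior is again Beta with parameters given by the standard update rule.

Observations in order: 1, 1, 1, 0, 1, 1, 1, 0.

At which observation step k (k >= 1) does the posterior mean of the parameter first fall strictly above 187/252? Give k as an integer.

k = 3

obs 1: x=1 → posterior Beta(10/3, 5/3)
obs 2: x=1 → posterior Beta(13/3, 5/3)
obs 3: x=1 → posterior Beta(16/3, 5/3)
obs 4: x=0 → posterior Beta(16/3, 8/3)
obs 5: x=1 → posterior Beta(19/3, 8/3)
obs 6: x=1 → posterior Beta(22/3, 8/3)
obs 7: x=1 → posterior Beta(25/3, 8/3)
obs 8: x=0 → posterior Beta(25/3, 11/3)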